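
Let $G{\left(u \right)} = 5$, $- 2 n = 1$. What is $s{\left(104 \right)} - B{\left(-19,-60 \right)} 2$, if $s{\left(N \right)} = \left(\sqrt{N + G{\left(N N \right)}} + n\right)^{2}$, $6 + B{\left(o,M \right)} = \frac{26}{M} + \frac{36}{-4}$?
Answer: $\frac{8407}{60} - \sqrt{109} \approx 129.68$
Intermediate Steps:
$B{\left(o,M \right)} = -15 + \frac{26}{M}$ ($B{\left(o,M \right)} = -6 + \left(\frac{26}{M} + \frac{36}{-4}\right) = -6 + \left(\frac{26}{M} + 36 \left(- \frac{1}{4}\right)\right) = -6 - \left(9 - \frac{26}{M}\right) = -15 + \frac{26}{M}$)
$n = - \frac{1}{2}$ ($n = \left(- \frac{1}{2}\right) 1 = - \frac{1}{2} \approx -0.5$)
$s{\left(N \right)} = \left(- \frac{1}{2} + \sqrt{5 + N}\right)^{2}$ ($s{\left(N \right)} = \left(\sqrt{N + 5} - \frac{1}{2}\right)^{2} = \left(\sqrt{5 + N} - \frac{1}{2}\right)^{2} = \left(- \frac{1}{2} + \sqrt{5 + N}\right)^{2}$)
$s{\left(104 \right)} - B{\left(-19,-60 \right)} 2 = \left(\frac{21}{4} + 104 - \sqrt{5 + 104}\right) - \left(-15 + \frac{26}{-60}\right) 2 = \left(\frac{21}{4} + 104 - \sqrt{109}\right) - \left(-15 + 26 \left(- \frac{1}{60}\right)\right) 2 = \left(\frac{437}{4} - \sqrt{109}\right) - \left(-15 - \frac{13}{30}\right) 2 = \left(\frac{437}{4} - \sqrt{109}\right) - \left(- \frac{463}{30}\right) 2 = \left(\frac{437}{4} - \sqrt{109}\right) - - \frac{463}{15} = \left(\frac{437}{4} - \sqrt{109}\right) + \frac{463}{15} = \frac{8407}{60} - \sqrt{109}$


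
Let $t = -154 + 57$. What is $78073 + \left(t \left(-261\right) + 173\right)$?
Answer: $103563$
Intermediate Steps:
$t = -97$
$78073 + \left(t \left(-261\right) + 173\right) = 78073 + \left(\left(-97\right) \left(-261\right) + 173\right) = 78073 + \left(25317 + 173\right) = 78073 + 25490 = 103563$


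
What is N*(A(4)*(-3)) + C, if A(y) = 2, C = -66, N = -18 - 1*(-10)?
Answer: -18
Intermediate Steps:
N = -8 (N = -18 + 10 = -8)
N*(A(4)*(-3)) + C = -16*(-3) - 66 = -8*(-6) - 66 = 48 - 66 = -18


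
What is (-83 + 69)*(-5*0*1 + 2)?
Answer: -28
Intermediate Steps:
(-83 + 69)*(-5*0*1 + 2) = -14*(0*1 + 2) = -14*(0 + 2) = -14*2 = -28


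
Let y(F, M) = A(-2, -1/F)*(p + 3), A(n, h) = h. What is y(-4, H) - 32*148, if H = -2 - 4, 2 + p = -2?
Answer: -18945/4 ≈ -4736.3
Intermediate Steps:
p = -4 (p = -2 - 2 = -4)
H = -6
y(F, M) = 1/F (y(F, M) = (-1/F)*(-4 + 3) = -1/F*(-1) = 1/F)
y(-4, H) - 32*148 = 1/(-4) - 32*148 = -¼ - 4736 = -18945/4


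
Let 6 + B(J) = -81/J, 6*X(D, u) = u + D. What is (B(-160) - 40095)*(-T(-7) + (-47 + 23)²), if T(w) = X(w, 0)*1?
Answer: -7406293859/320 ≈ -2.3145e+7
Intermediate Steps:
X(D, u) = D/6 + u/6 (X(D, u) = (u + D)/6 = (D + u)/6 = D/6 + u/6)
B(J) = -6 - 81/J
T(w) = w/6 (T(w) = (w/6 + (⅙)*0)*1 = (w/6 + 0)*1 = (w/6)*1 = w/6)
(B(-160) - 40095)*(-T(-7) + (-47 + 23)²) = ((-6 - 81/(-160)) - 40095)*(-(-7)/6 + (-47 + 23)²) = ((-6 - 81*(-1/160)) - 40095)*(-1*(-7/6) + (-24)²) = ((-6 + 81/160) - 40095)*(7/6 + 576) = (-879/160 - 40095)*(3463/6) = -6416079/160*3463/6 = -7406293859/320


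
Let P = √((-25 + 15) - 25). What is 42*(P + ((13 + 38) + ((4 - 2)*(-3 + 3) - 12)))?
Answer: 1638 + 42*I*√35 ≈ 1638.0 + 248.48*I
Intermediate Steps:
P = I*√35 (P = √(-10 - 25) = √(-35) = I*√35 ≈ 5.9161*I)
42*(P + ((13 + 38) + ((4 - 2)*(-3 + 3) - 12))) = 42*(I*√35 + ((13 + 38) + ((4 - 2)*(-3 + 3) - 12))) = 42*(I*√35 + (51 + (2*0 - 12))) = 42*(I*√35 + (51 + (0 - 12))) = 42*(I*√35 + (51 - 12)) = 42*(I*√35 + 39) = 42*(39 + I*√35) = 1638 + 42*I*√35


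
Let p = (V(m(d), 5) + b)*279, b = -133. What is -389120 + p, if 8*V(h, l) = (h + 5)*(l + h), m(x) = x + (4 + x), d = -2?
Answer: -3402841/8 ≈ -4.2536e+5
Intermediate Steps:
m(x) = 4 + 2*x
V(h, l) = (5 + h)*(h + l)/8 (V(h, l) = ((h + 5)*(l + h))/8 = ((5 + h)*(h + l))/8 = (5 + h)*(h + l)/8)
p = -289881/8 (p = (((4 + 2*(-2))²/8 + 5*(4 + 2*(-2))/8 + (5/8)*5 + (⅛)*(4 + 2*(-2))*5) - 133)*279 = (((4 - 4)²/8 + 5*(4 - 4)/8 + 25/8 + (⅛)*(4 - 4)*5) - 133)*279 = (((⅛)*0² + (5/8)*0 + 25/8 + (⅛)*0*5) - 133)*279 = (((⅛)*0 + 0 + 25/8 + 0) - 133)*279 = ((0 + 0 + 25/8 + 0) - 133)*279 = (25/8 - 133)*279 = -1039/8*279 = -289881/8 ≈ -36235.)
-389120 + p = -389120 - 289881/8 = -3402841/8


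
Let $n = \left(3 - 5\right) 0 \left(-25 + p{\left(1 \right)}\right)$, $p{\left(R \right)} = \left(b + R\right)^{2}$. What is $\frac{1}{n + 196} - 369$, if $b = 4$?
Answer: $- \frac{72323}{196} \approx -369.0$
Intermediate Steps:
$p{\left(R \right)} = \left(4 + R\right)^{2}$
$n = 0$ ($n = \left(3 - 5\right) 0 \left(-25 + \left(4 + 1\right)^{2}\right) = \left(-2\right) 0 \left(-25 + 5^{2}\right) = 0 \left(-25 + 25\right) = 0 \cdot 0 = 0$)
$\frac{1}{n + 196} - 369 = \frac{1}{0 + 196} - 369 = \frac{1}{196} - 369 = - \frac{72323}{196}$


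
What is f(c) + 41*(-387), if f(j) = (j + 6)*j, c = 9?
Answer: -15732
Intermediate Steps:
f(j) = j*(6 + j) (f(j) = (6 + j)*j = j*(6 + j))
f(c) + 41*(-387) = 9*(6 + 9) + 41*(-387) = 9*15 - 15867 = 135 - 15867 = -15732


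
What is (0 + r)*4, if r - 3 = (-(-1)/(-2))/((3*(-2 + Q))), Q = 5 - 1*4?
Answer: 38/3 ≈ 12.667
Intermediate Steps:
Q = 1 (Q = 5 - 4 = 1)
r = 19/6 (r = 3 + (-(-1)/(-2))/((3*(-2 + 1))) = 3 + (-(-1)*(-1)/2)/((3*(-1))) = 3 - 1*½/(-3) = 3 - ½*(-⅓) = 3 + ⅙ = 19/6 ≈ 3.1667)
(0 + r)*4 = (0 + 19/6)*4 = (19/6)*4 = 38/3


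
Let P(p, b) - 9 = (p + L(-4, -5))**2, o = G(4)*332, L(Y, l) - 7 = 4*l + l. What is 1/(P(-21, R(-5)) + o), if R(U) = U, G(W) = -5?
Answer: -1/130 ≈ -0.0076923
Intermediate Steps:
L(Y, l) = 7 + 5*l (L(Y, l) = 7 + (4*l + l) = 7 + 5*l)
o = -1660 (o = -5*332 = -1660)
P(p, b) = 9 + (-18 + p)**2 (P(p, b) = 9 + (p + (7 + 5*(-5)))**2 = 9 + (p + (7 - 25))**2 = 9 + (p - 18)**2 = 9 + (-18 + p)**2)
1/(P(-21, R(-5)) + o) = 1/((9 + (-18 - 21)**2) - 1660) = 1/((9 + (-39)**2) - 1660) = 1/((9 + 1521) - 1660) = 1/(1530 - 1660) = 1/(-130) = -1/130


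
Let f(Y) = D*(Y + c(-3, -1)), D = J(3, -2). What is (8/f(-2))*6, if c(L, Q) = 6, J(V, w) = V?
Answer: 4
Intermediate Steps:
D = 3
f(Y) = 18 + 3*Y (f(Y) = 3*(Y + 6) = 3*(6 + Y) = 18 + 3*Y)
(8/f(-2))*6 = (8/(18 + 3*(-2)))*6 = (8/(18 - 6))*6 = (8/12)*6 = ((1/12)*8)*6 = (2/3)*6 = 4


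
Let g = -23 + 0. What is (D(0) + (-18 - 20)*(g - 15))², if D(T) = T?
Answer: 2085136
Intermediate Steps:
g = -23
(D(0) + (-18 - 20)*(g - 15))² = (0 + (-18 - 20)*(-23 - 15))² = (0 - 38*(-38))² = (0 + 1444)² = 1444² = 2085136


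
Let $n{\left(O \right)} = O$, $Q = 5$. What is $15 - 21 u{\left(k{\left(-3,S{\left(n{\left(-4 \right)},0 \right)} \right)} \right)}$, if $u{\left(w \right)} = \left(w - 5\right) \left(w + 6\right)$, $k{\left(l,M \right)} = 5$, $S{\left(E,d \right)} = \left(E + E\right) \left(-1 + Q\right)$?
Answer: $15$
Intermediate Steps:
$S{\left(E,d \right)} = 8 E$ ($S{\left(E,d \right)} = \left(E + E\right) \left(-1 + 5\right) = 2 E 4 = 8 E$)
$u{\left(w \right)} = \left(-5 + w\right) \left(6 + w\right)$
$15 - 21 u{\left(k{\left(-3,S{\left(n{\left(-4 \right)},0 \right)} \right)} \right)} = 15 - 21 \left(-30 + 5 + 5^{2}\right) = 15 - 21 \left(-30 + 5 + 25\right) = 15 - 0 = 15 + 0 = 15$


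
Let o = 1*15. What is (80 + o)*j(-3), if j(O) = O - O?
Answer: 0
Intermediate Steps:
o = 15
j(O) = 0
(80 + o)*j(-3) = (80 + 15)*0 = 95*0 = 0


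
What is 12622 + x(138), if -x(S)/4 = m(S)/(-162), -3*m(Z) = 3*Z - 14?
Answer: 3066346/243 ≈ 12619.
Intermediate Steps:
m(Z) = 14/3 - Z (m(Z) = -(3*Z - 14)/3 = -(-14 + 3*Z)/3 = 14/3 - Z)
x(S) = 28/243 - 2*S/81 (x(S) = -4*(14/3 - S)/(-162) = -4*(14/3 - S)*(-1)/162 = -4*(-7/243 + S/162) = 28/243 - 2*S/81)
12622 + x(138) = 12622 + (28/243 - 2/81*138) = 12622 + (28/243 - 92/27) = 12622 - 800/243 = 3066346/243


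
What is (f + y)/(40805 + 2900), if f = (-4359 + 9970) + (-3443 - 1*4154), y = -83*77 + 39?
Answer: -8338/43705 ≈ -0.19078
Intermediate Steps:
y = -6352 (y = -6391 + 39 = -6352)
f = -1986 (f = 5611 + (-3443 - 4154) = 5611 - 7597 = -1986)
(f + y)/(40805 + 2900) = (-1986 - 6352)/(40805 + 2900) = -8338/43705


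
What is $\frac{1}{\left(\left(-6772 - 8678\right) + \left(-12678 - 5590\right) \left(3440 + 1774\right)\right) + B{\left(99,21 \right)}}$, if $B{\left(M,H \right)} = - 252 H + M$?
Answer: $- \frac{1}{95269995} \approx -1.0496 \cdot 10^{-8}$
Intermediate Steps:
$B{\left(M,H \right)} = M - 252 H$
$\frac{1}{\left(\left(-6772 - 8678\right) + \left(-12678 - 5590\right) \left(3440 + 1774\right)\right) + B{\left(99,21 \right)}} = \frac{1}{\left(\left(-6772 - 8678\right) + \left(-12678 - 5590\right) \left(3440 + 1774\right)\right) + \left(99 - 5292\right)} = \frac{1}{\left(-15450 - 95249352\right) + \left(99 - 5292\right)} = \frac{1}{\left(-15450 - 95249352\right) - 5193} = \frac{1}{-95264802 - 5193} = \frac{1}{-95269995} = - \frac{1}{95269995}$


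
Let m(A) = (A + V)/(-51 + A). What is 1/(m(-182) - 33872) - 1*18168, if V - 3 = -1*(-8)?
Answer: -143381947073/7892005 ≈ -18168.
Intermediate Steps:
V = 11 (V = 3 - 1*(-8) = 3 + 8 = 11)
m(A) = (11 + A)/(-51 + A) (m(A) = (A + 11)/(-51 + A) = (11 + A)/(-51 + A))
1/(m(-182) - 33872) - 1*18168 = 1/((11 - 182)/(-51 - 182) - 33872) - 1*18168 = 1/(-171/(-233) - 33872) - 18168 = 1/(-1/233*(-171) - 33872) - 18168 = 1/(171/233 - 33872) - 18168 = 1/(-7892005/233) - 18168 = -233/7892005 - 18168 = -143381947073/7892005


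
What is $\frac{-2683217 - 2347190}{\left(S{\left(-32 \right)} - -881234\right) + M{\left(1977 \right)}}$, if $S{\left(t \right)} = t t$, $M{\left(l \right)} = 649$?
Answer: $- \frac{5030407}{882907} \approx -5.6975$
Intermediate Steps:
$S{\left(t \right)} = t^{2}$
$\frac{-2683217 - 2347190}{\left(S{\left(-32 \right)} - -881234\right) + M{\left(1977 \right)}} = \frac{-2683217 - 2347190}{\left(\left(-32\right)^{2} - -881234\right) + 649} = - \frac{5030407}{\left(1024 + 881234\right) + 649} = - \frac{5030407}{882258 + 649} = - \frac{5030407}{882907}$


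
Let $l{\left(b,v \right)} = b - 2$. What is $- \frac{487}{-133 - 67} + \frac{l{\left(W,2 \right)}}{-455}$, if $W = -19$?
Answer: $\frac{6451}{2600} \approx 2.4812$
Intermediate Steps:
$l{\left(b,v \right)} = -2 + b$ ($l{\left(b,v \right)} = b - 2 = -2 + b$)
$- \frac{487}{-133 - 67} + \frac{l{\left(W,2 \right)}}{-455} = - \frac{487}{-133 - 67} + \frac{-2 - 19}{-455} = - \frac{487}{-133 - 67} - - \frac{3}{65} = - \frac{487}{-200} + \frac{3}{65} = \left(-487\right) \left(- \frac{1}{200}\right) + \frac{3}{65} = \frac{487}{200} + \frac{3}{65} = \frac{6451}{2600}$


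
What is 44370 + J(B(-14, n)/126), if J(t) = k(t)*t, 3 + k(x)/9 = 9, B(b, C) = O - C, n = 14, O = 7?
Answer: 44367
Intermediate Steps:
B(b, C) = 7 - C
k(x) = 54 (k(x) = -27 + 9*9 = -27 + 81 = 54)
J(t) = 54*t
44370 + J(B(-14, n)/126) = 44370 + 54*((7 - 1*14)/126) = 44370 + 54*((7 - 14)*(1/126)) = 44370 + 54*(-7*1/126) = 44370 + 54*(-1/18) = 44370 - 3 = 44367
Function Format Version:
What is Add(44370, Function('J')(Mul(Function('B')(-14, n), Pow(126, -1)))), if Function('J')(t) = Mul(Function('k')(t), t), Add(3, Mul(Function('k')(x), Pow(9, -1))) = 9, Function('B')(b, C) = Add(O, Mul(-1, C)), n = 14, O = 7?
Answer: 44367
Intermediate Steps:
Function('B')(b, C) = Add(7, Mul(-1, C))
Function('k')(x) = 54 (Function('k')(x) = Add(-27, Mul(9, 9)) = Add(-27, 81) = 54)
Function('J')(t) = Mul(54, t)
Add(44370, Function('J')(Mul(Function('B')(-14, n), Pow(126, -1)))) = Add(44370, Mul(54, Mul(Add(7, Mul(-1, 14)), Pow(126, -1)))) = Add(44370, Mul(54, Mul(Add(7, -14), Rational(1, 126)))) = Add(44370, Mul(54, Mul(-7, Rational(1, 126)))) = Add(44370, Mul(54, Rational(-1, 18))) = Add(44370, -3) = 44367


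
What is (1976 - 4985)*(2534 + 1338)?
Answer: -11650848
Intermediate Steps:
(1976 - 4985)*(2534 + 1338) = -3009*3872 = -11650848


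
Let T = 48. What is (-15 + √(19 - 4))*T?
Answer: -720 + 48*√15 ≈ -534.10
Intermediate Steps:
(-15 + √(19 - 4))*T = (-15 + √(19 - 4))*48 = (-15 + √15)*48 = -720 + 48*√15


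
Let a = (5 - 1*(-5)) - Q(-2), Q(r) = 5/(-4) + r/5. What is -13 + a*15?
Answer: 647/4 ≈ 161.75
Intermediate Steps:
Q(r) = -5/4 + r/5 (Q(r) = 5*(-¼) + r*(⅕) = -5/4 + r/5)
a = 233/20 (a = (5 - 1*(-5)) - (-5/4 + (⅕)*(-2)) = (5 + 5) - (-5/4 - ⅖) = 10 - 1*(-33/20) = 10 + 33/20 = 233/20 ≈ 11.650)
-13 + a*15 = -13 + (233/20)*15 = -13 + 699/4 = 647/4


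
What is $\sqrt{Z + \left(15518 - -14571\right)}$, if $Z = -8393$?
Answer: $8 \sqrt{339} \approx 147.3$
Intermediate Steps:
$\sqrt{Z + \left(15518 - -14571\right)} = \sqrt{-8393 + \left(15518 - -14571\right)} = \sqrt{-8393 + \left(15518 + 14571\right)} = \sqrt{-8393 + 30089} = \sqrt{21696} = 8 \sqrt{339}$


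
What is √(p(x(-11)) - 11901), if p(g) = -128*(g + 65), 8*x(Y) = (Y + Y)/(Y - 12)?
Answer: 3*I*√1189445/23 ≈ 142.25*I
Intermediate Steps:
x(Y) = Y/(4*(-12 + Y)) (x(Y) = ((Y + Y)/(Y - 12))/8 = ((2*Y)/(-12 + Y))/8 = (2*Y/(-12 + Y))/8 = Y/(4*(-12 + Y)))
p(g) = -8320 - 128*g (p(g) = -128*(65 + g) = -8320 - 128*g)
√(p(x(-11)) - 11901) = √((-8320 - 32*(-11)/(-12 - 11)) - 11901) = √((-8320 - 32*(-11)/(-23)) - 11901) = √((-8320 - 32*(-11)*(-1)/23) - 11901) = √((-8320 - 128*11/92) - 11901) = √((-8320 - 352/23) - 11901) = √(-191712/23 - 11901) = √(-465435/23) = 3*I*√1189445/23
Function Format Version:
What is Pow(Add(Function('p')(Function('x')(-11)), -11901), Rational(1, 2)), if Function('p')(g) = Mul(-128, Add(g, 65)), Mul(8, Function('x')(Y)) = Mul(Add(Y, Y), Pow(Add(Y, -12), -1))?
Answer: Mul(Rational(3, 23), I, Pow(1189445, Rational(1, 2))) ≈ Mul(142.25, I)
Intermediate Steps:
Function('x')(Y) = Mul(Rational(1, 4), Y, Pow(Add(-12, Y), -1)) (Function('x')(Y) = Mul(Rational(1, 8), Mul(Add(Y, Y), Pow(Add(Y, -12), -1))) = Mul(Rational(1, 8), Mul(Mul(2, Y), Pow(Add(-12, Y), -1))) = Mul(Rational(1, 8), Mul(2, Y, Pow(Add(-12, Y), -1))) = Mul(Rational(1, 4), Y, Pow(Add(-12, Y), -1)))
Function('p')(g) = Add(-8320, Mul(-128, g)) (Function('p')(g) = Mul(-128, Add(65, g)) = Add(-8320, Mul(-128, g)))
Pow(Add(Function('p')(Function('x')(-11)), -11901), Rational(1, 2)) = Pow(Add(Add(-8320, Mul(-128, Mul(Rational(1, 4), -11, Pow(Add(-12, -11), -1)))), -11901), Rational(1, 2)) = Pow(Add(Add(-8320, Mul(-128, Mul(Rational(1, 4), -11, Pow(-23, -1)))), -11901), Rational(1, 2)) = Pow(Add(Add(-8320, Mul(-128, Mul(Rational(1, 4), -11, Rational(-1, 23)))), -11901), Rational(1, 2)) = Pow(Add(Add(-8320, Mul(-128, Rational(11, 92))), -11901), Rational(1, 2)) = Pow(Add(Add(-8320, Rational(-352, 23)), -11901), Rational(1, 2)) = Pow(Add(Rational(-191712, 23), -11901), Rational(1, 2)) = Pow(Rational(-465435, 23), Rational(1, 2)) = Mul(Rational(3, 23), I, Pow(1189445, Rational(1, 2)))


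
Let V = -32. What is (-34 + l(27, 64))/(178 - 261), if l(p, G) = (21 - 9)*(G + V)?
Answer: -350/83 ≈ -4.2169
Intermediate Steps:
l(p, G) = -384 + 12*G (l(p, G) = (21 - 9)*(G - 32) = 12*(-32 + G) = -384 + 12*G)
(-34 + l(27, 64))/(178 - 261) = (-34 + (-384 + 12*64))/(178 - 261) = (-34 + (-384 + 768))/(-83) = (-34 + 384)*(-1/83) = 350*(-1/83) = -350/83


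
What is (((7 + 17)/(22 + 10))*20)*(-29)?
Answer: -435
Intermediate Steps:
(((7 + 17)/(22 + 10))*20)*(-29) = ((24/32)*20)*(-29) = ((24*(1/32))*20)*(-29) = ((¾)*20)*(-29) = 15*(-29) = -435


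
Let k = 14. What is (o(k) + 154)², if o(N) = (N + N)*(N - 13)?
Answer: 33124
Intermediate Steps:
o(N) = 2*N*(-13 + N) (o(N) = (2*N)*(-13 + N) = 2*N*(-13 + N))
(o(k) + 154)² = (2*14*(-13 + 14) + 154)² = (2*14*1 + 154)² = (28 + 154)² = 182² = 33124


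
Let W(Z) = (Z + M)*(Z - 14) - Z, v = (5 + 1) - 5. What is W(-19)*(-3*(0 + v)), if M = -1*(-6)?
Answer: -1344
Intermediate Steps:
M = 6
v = 1 (v = 6 - 5 = 1)
W(Z) = -Z + (-14 + Z)*(6 + Z) (W(Z) = (Z + 6)*(Z - 14) - Z = (6 + Z)*(-14 + Z) - Z = (-14 + Z)*(6 + Z) - Z = -Z + (-14 + Z)*(6 + Z))
W(-19)*(-3*(0 + v)) = (-84 + (-19)² - 9*(-19))*(-3*(0 + 1)) = (-84 + 361 + 171)*(-3*1) = 448*(-3) = -1344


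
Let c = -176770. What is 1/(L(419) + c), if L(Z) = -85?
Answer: -1/176855 ≈ -5.6544e-6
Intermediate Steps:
1/(L(419) + c) = 1/(-85 - 176770) = 1/(-176855) = -1/176855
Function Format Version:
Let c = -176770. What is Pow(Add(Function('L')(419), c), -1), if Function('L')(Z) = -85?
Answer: Rational(-1, 176855) ≈ -5.6544e-6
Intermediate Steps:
Pow(Add(Function('L')(419), c), -1) = Pow(Add(-85, -176770), -1) = Pow(-176855, -1) = Rational(-1, 176855)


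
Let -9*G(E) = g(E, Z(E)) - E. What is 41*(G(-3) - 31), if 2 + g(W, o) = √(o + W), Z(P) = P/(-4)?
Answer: -11480/9 - 41*I/6 ≈ -1275.6 - 6.8333*I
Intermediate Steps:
Z(P) = -P/4 (Z(P) = P*(-¼) = -P/4)
g(W, o) = -2 + √(W + o) (g(W, o) = -2 + √(o + W) = -2 + √(W + o))
G(E) = 2/9 + E/9 - √3*√E/18 (G(E) = -((-2 + √(E - E/4)) - E)/9 = -((-2 + √(3*E/4)) - E)/9 = -((-2 + √3*√E/2) - E)/9 = -(-2 - E + √3*√E/2)/9 = 2/9 + E/9 - √3*√E/18)
41*(G(-3) - 31) = 41*((2/9 + (⅑)*(-3) - √3*√(-3)/18) - 31) = 41*((2/9 - ⅓ - √3*I*√3/18) - 31) = 41*((2/9 - ⅓ - I/6) - 31) = 41*((-⅑ - I/6) - 31) = 41*(-280/9 - I/6) = -11480/9 - 41*I/6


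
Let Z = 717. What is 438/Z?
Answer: 146/239 ≈ 0.61088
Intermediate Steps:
438/Z = 438/717 = (1/717)*438 = 146/239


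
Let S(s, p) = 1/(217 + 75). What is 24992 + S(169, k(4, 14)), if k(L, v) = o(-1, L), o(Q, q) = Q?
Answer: 7297665/292 ≈ 24992.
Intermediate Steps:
k(L, v) = -1
S(s, p) = 1/292
24992 + S(169, k(4, 14)) = 24992 + 1/292 = 7297665/292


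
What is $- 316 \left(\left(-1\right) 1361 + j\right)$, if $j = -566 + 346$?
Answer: $499596$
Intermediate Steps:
$j = -220$
$- 316 \left(\left(-1\right) 1361 + j\right) = - 316 \left(\left(-1\right) 1361 - 220\right) = - 316 \left(-1361 - 220\right) = \left(-316\right) \left(-1581\right) = 499596$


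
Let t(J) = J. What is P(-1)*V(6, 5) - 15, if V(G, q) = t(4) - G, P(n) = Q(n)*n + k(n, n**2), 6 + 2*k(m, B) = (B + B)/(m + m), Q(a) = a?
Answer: -10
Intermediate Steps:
k(m, B) = -3 + B/(2*m) (k(m, B) = -3 + ((B + B)/(m + m))/2 = -3 + ((2*B)/((2*m)))/2 = -3 + ((2*B)*(1/(2*m)))/2 = -3 + (B/m)/2 = -3 + B/(2*m))
P(n) = -3 + n**2 + n/2 (P(n) = n*n + (-3 + n**2/(2*n)) = n**2 + (-3 + n/2) = -3 + n**2 + n/2)
V(G, q) = 4 - G
P(-1)*V(6, 5) - 15 = (-3 + (-1)**2 + (1/2)*(-1))*(4 - 1*6) - 15 = (-3 + 1 - 1/2)*(4 - 6) - 15 = -5/2*(-2) - 15 = 5 - 15 = -10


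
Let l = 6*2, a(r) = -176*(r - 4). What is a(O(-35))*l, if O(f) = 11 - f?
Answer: -88704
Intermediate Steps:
a(r) = 704 - 176*r (a(r) = -176*(-4 + r) = 704 - 176*r)
l = 12
a(O(-35))*l = (704 - 176*(11 - 1*(-35)))*12 = (704 - 176*(11 + 35))*12 = (704 - 176*46)*12 = (704 - 8096)*12 = -7392*12 = -88704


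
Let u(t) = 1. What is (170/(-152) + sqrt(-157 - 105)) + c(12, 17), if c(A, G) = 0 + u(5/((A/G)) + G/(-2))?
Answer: -9/76 + I*sqrt(262) ≈ -0.11842 + 16.186*I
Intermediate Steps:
c(A, G) = 1 (c(A, G) = 0 + 1 = 1)
(170/(-152) + sqrt(-157 - 105)) + c(12, 17) = (170/(-152) + sqrt(-157 - 105)) + 1 = (170*(-1/152) + sqrt(-262)) + 1 = (-85/76 + I*sqrt(262)) + 1 = -9/76 + I*sqrt(262)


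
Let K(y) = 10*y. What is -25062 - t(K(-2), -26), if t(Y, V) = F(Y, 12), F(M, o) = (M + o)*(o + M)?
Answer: -25126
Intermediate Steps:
F(M, o) = (M + o)**2 (F(M, o) = (M + o)*(M + o) = (M + o)**2)
t(Y, V) = (12 + Y)**2 (t(Y, V) = (Y + 12)**2 = (12 + Y)**2)
-25062 - t(K(-2), -26) = -25062 - (12 + 10*(-2))**2 = -25062 - (12 - 20)**2 = -25062 - 1*(-8)**2 = -25062 - 1*64 = -25062 - 64 = -25126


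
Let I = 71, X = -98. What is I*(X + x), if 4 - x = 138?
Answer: -16472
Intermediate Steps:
x = -134 (x = 4 - 1*138 = 4 - 138 = -134)
I*(X + x) = 71*(-98 - 134) = 71*(-232) = -16472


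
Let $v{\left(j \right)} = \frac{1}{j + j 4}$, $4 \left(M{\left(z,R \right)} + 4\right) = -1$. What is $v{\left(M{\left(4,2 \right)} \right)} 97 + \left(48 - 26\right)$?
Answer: $\frac{1482}{85} \approx 17.435$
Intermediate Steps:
$M{\left(z,R \right)} = - \frac{17}{4}$ ($M{\left(z,R \right)} = -4 + \frac{1}{4} \left(-1\right) = -4 - \frac{1}{4} = - \frac{17}{4}$)
$v{\left(j \right)} = \frac{1}{5 j}$ ($v{\left(j \right)} = \frac{1}{j + 4 j} = \frac{1}{5 j}$)
$v{\left(M{\left(4,2 \right)} \right)} 97 + \left(48 - 26\right) = \frac{1}{5 \left(- \frac{17}{4}\right)} 97 + \left(48 - 26\right) = \frac{1}{5} \left(- \frac{4}{17}\right) 97 + \left(48 - 26\right) = \left(- \frac{4}{85}\right) 97 + 22 = - \frac{388}{85} + 22 = \frac{1482}{85}$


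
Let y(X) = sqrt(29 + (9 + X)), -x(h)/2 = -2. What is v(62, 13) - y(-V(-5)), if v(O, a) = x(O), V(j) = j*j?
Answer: 4 - sqrt(13) ≈ 0.39445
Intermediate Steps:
V(j) = j**2
x(h) = 4 (x(h) = -2*(-2) = 4)
v(O, a) = 4
y(X) = sqrt(38 + X)
v(62, 13) - y(-V(-5)) = 4 - sqrt(38 - 1*(-5)**2) = 4 - sqrt(38 - 1*25) = 4 - sqrt(38 - 25) = 4 - sqrt(13)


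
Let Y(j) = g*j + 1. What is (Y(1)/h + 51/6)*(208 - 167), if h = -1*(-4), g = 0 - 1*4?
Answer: 1271/4 ≈ 317.75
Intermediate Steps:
g = -4 (g = 0 - 4 = -4)
Y(j) = 1 - 4*j (Y(j) = -4*j + 1 = 1 - 4*j)
h = 4
(Y(1)/h + 51/6)*(208 - 167) = ((1 - 4*1)/4 + 51/6)*(208 - 167) = ((1 - 4)*(1/4) + 51*(1/6))*41 = (-3*1/4 + 17/2)*41 = (-3/4 + 17/2)*41 = (31/4)*41 = 1271/4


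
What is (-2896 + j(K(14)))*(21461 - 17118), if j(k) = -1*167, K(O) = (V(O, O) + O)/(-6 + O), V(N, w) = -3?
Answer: -13302609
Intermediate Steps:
K(O) = (-3 + O)/(-6 + O)
j(k) = -167
(-2896 + j(K(14)))*(21461 - 17118) = (-2896 - 167)*(21461 - 17118) = -3063*4343 = -13302609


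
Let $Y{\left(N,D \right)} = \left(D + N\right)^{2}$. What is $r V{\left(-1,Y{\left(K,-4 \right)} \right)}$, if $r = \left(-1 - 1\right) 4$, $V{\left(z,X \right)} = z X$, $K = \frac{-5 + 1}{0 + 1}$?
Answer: $512$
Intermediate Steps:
$K = -4$ ($K = - \frac{4}{1} = \left(-4\right) 1 = -4$)
$V{\left(z,X \right)} = X z$
$r = -8$ ($r = \left(-2\right) 4 = -8$)
$r V{\left(-1,Y{\left(K,-4 \right)} \right)} = - 8 \left(-4 - 4\right)^{2} \left(-1\right) = - 8 \left(-8\right)^{2} \left(-1\right) = - 8 \cdot 64 \left(-1\right) = \left(-8\right) \left(-64\right) = 512$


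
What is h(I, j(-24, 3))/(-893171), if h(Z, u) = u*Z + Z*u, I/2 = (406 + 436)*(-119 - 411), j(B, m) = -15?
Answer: -26775600/893171 ≈ -29.978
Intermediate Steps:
I = -892520 (I = 2*((406 + 436)*(-119 - 411)) = 2*(842*(-530)) = 2*(-446260) = -892520)
h(Z, u) = 2*Z*u (h(Z, u) = Z*u + Z*u = 2*Z*u)
h(I, j(-24, 3))/(-893171) = (2*(-892520)*(-15))/(-893171) = 26775600*(-1/893171) = -26775600/893171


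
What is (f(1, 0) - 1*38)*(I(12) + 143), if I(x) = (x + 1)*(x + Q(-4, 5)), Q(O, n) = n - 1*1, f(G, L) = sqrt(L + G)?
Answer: -12987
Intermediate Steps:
f(G, L) = sqrt(G + L)
Q(O, n) = -1 + n (Q(O, n) = n - 1 = -1 + n)
I(x) = (1 + x)*(4 + x) (I(x) = (x + 1)*(x + (-1 + 5)) = (1 + x)*(x + 4) = (1 + x)*(4 + x))
(f(1, 0) - 1*38)*(I(12) + 143) = (sqrt(1 + 0) - 1*38)*((4 + 12**2 + 5*12) + 143) = (sqrt(1) - 38)*((4 + 144 + 60) + 143) = (1 - 38)*(208 + 143) = -37*351 = -12987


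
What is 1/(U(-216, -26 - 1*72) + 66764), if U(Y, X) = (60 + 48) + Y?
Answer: 1/66656 ≈ 1.5002e-5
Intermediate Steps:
U(Y, X) = 108 + Y
1/(U(-216, -26 - 1*72) + 66764) = 1/((108 - 216) + 66764) = 1/(-108 + 66764) = 1/66656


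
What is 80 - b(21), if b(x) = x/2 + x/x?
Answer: 137/2 ≈ 68.500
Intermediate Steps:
b(x) = 1 + x/2 (b(x) = x*(½) + 1 = x/2 + 1 = 1 + x/2)
80 - b(21) = 80 - (1 + (½)*21) = 80 - (1 + 21/2) = 80 - 1*23/2 = 80 - 23/2 = 137/2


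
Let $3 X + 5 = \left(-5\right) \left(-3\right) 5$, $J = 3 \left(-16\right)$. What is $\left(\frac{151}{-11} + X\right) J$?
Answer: $- \frac{5072}{11} \approx -461.09$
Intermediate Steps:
$J = -48$
$X = \frac{70}{3}$ ($X = - \frac{5}{3} + \frac{\left(-5\right) \left(-3\right) 5}{3} = - \frac{5}{3} + \frac{15 \cdot 5}{3} = - \frac{5}{3} + \frac{1}{3} \cdot 75 = - \frac{5}{3} + 25 = \frac{70}{3} \approx 23.333$)
$\left(\frac{151}{-11} + X\right) J = \left(\frac{151}{-11} + \frac{70}{3}\right) \left(-48\right) = \left(151 \left(- \frac{1}{11}\right) + \frac{70}{3}\right) \left(-48\right) = \left(- \frac{151}{11} + \frac{70}{3}\right) \left(-48\right) = \frac{317}{33} \left(-48\right) = - \frac{5072}{11}$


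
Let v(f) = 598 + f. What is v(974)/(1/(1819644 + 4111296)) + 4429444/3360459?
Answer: 31331030067124564/3360459 ≈ 9.3234e+9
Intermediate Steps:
v(974)/(1/(1819644 + 4111296)) + 4429444/3360459 = (598 + 974)/(1/(1819644 + 4111296)) + 4429444/3360459 = 1572/(1/5930940) + 4429444*(1/3360459) = 1572/(1/5930940) + 4429444/3360459 = 1572*5930940 + 4429444/3360459 = 9323437680 + 4429444/3360459 = 31331030067124564/3360459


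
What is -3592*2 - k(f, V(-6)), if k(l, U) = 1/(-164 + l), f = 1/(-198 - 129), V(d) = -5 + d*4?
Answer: -385270409/53629 ≈ -7184.0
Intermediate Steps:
V(d) = -5 + 4*d
f = -1/327 (f = 1/(-327) = -1/327 ≈ -0.0030581)
-3592*2 - k(f, V(-6)) = -3592*2 - 1/(-164 - 1/327) = -7184 - 1/(-53629/327) = -7184 - 1*(-327/53629) = -7184 + 327/53629 = -385270409/53629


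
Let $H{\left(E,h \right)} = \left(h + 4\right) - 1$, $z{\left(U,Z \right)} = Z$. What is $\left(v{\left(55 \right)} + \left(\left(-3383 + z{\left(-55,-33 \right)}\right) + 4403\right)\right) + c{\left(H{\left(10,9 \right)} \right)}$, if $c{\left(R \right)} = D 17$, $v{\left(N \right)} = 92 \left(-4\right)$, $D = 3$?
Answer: $670$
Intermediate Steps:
$H{\left(E,h \right)} = 3 + h$ ($H{\left(E,h \right)} = \left(4 + h\right) - 1 = 3 + h$)
$v{\left(N \right)} = -368$
$c{\left(R \right)} = 51$ ($c{\left(R \right)} = 3 \cdot 17 = 51$)
$\left(v{\left(55 \right)} + \left(\left(-3383 + z{\left(-55,-33 \right)}\right) + 4403\right)\right) + c{\left(H{\left(10,9 \right)} \right)} = \left(-368 + \left(\left(-3383 - 33\right) + 4403\right)\right) + 51 = \left(-368 + \left(-3416 + 4403\right)\right) + 51 = \left(-368 + 987\right) + 51 = 619 + 51 = 670$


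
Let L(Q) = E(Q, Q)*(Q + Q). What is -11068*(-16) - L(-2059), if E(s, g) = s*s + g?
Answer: 17449880884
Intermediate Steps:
E(s, g) = g + s² (E(s, g) = s² + g = g + s²)
L(Q) = 2*Q*(Q + Q²) (L(Q) = (Q + Q²)*(Q + Q) = (Q + Q²)*(2*Q) = 2*Q*(Q + Q²))
-11068*(-16) - L(-2059) = -11068*(-16) - 2*(-2059)²*(1 - 2059) = 177088 - 2*4239481*(-2058) = 177088 - 1*(-17449703796) = 177088 + 17449703796 = 17449880884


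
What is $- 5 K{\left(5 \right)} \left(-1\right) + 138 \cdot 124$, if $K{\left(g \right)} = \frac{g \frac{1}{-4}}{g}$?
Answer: $\frac{68443}{4} \approx 17111.0$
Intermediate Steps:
$K{\left(g \right)} = - \frac{1}{4}$ ($K{\left(g \right)} = \frac{g \left(- \frac{1}{4}\right)}{g} = \frac{\left(- \frac{1}{4}\right) g}{g} = - \frac{1}{4}$)
$- 5 K{\left(5 \right)} \left(-1\right) + 138 \cdot 124 = \left(-5\right) \left(- \frac{1}{4}\right) \left(-1\right) + 138 \cdot 124 = \frac{5}{4} \left(-1\right) + 17112 = - \frac{5}{4} + 17112 = \frac{68443}{4}$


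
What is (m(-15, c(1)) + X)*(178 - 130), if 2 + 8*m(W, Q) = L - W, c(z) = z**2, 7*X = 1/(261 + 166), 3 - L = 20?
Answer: -71688/2989 ≈ -23.984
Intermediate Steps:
L = -17 (L = 3 - 1*20 = 3 - 20 = -17)
X = 1/2989 (X = 1/(7*(261 + 166)) = (1/7)/427 = (1/7)*(1/427) = 1/2989 ≈ 0.00033456)
m(W, Q) = -19/8 - W/8 (m(W, Q) = -1/4 + (-17 - W)/8 = -1/4 + (-17/8 - W/8) = -19/8 - W/8)
(m(-15, c(1)) + X)*(178 - 130) = ((-19/8 - 1/8*(-15)) + 1/2989)*(178 - 130) = ((-19/8 + 15/8) + 1/2989)*48 = (-1/2 + 1/2989)*48 = -2987/5978*48 = -71688/2989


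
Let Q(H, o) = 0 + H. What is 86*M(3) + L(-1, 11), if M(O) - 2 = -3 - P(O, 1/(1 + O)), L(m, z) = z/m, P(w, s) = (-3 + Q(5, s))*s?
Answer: -140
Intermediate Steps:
Q(H, o) = H
P(w, s) = 2*s (P(w, s) = (-3 + 5)*s = 2*s)
M(O) = -1 - 2/(1 + O) (M(O) = 2 + (-3 - 2/(1 + O)) = -1 - 2/(1 + O))
86*M(3) + L(-1, 11) = 86*((-3 - 1*3)/(1 + 3)) + 11/(-1) = 86*((-3 - 3)/4) + 11*(-1) = 86*((¼)*(-6)) - 11 = 86*(-3/2) - 11 = -129 - 11 = -140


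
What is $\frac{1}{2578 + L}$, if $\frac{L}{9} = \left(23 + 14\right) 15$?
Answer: $\frac{1}{7573} \approx 0.00013205$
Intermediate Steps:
$L = 4995$ ($L = 9 \left(23 + 14\right) 15 = 9 \cdot 37 \cdot 15 = 9 \cdot 555 = 4995$)
$\frac{1}{2578 + L} = \frac{1}{2578 + 4995} = \frac{1}{7573}$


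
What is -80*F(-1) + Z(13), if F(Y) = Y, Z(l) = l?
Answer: 93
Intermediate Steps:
-80*F(-1) + Z(13) = -80*(-1) + 13 = 80 + 13 = 93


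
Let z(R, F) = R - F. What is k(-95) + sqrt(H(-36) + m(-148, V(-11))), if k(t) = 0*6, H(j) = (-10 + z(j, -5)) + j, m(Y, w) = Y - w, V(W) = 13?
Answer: I*sqrt(238) ≈ 15.427*I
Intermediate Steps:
H(j) = -5 + 2*j (H(j) = (-10 + (j - 1*(-5))) + j = (-10 + (j + 5)) + j = (-10 + (5 + j)) + j = (-5 + j) + j = -5 + 2*j)
k(t) = 0
k(-95) + sqrt(H(-36) + m(-148, V(-11))) = 0 + sqrt((-5 + 2*(-36)) + (-148 - 1*13)) = 0 + sqrt((-5 - 72) + (-148 - 13)) = 0 + sqrt(-77 - 161) = 0 + sqrt(-238) = 0 + I*sqrt(238) = I*sqrt(238)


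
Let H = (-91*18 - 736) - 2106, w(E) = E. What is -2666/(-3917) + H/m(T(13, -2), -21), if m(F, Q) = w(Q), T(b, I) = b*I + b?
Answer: 2514878/11751 ≈ 214.01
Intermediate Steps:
T(b, I) = b + I*b (T(b, I) = I*b + b = b + I*b)
m(F, Q) = Q
H = -4480 (H = (-1638 - 736) - 2106 = -2374 - 2106 = -4480)
-2666/(-3917) + H/m(T(13, -2), -21) = -2666/(-3917) - 4480/(-21) = -2666*(-1/3917) - 4480*(-1/21) = 2666/3917 + 640/3 = 2514878/11751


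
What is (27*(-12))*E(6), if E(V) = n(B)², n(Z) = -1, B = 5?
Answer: -324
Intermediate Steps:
E(V) = 1 (E(V) = (-1)² = 1)
(27*(-12))*E(6) = (27*(-12))*1 = -324*1 = -324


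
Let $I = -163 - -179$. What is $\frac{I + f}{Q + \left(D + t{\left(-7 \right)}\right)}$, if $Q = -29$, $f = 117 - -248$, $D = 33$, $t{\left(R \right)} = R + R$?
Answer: $- \frac{381}{10} \approx -38.1$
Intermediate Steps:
$t{\left(R \right)} = 2 R$
$f = 365$ ($f = 117 + 248 = 365$)
$I = 16$ ($I = -163 + 179 = 16$)
$\frac{I + f}{Q + \left(D + t{\left(-7 \right)}\right)} = \frac{16 + 365}{-29 + \left(33 + 2 \left(-7\right)\right)} = \frac{381}{-29 + \left(33 - 14\right)} = \frac{381}{-29 + 19} = \frac{381}{-10} = 381 \left(- \frac{1}{10}\right) = - \frac{381}{10}$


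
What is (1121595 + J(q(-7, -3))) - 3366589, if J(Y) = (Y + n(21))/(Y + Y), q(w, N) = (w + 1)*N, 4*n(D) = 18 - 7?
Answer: -323279053/144 ≈ -2.2450e+6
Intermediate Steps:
n(D) = 11/4 (n(D) = (18 - 7)/4 = (1/4)*11 = 11/4)
q(w, N) = N*(1 + w) (q(w, N) = (1 + w)*N = N*(1 + w))
J(Y) = (11/4 + Y)/(2*Y) (J(Y) = (Y + 11/4)/(Y + Y) = (11/4 + Y)/((2*Y)) = (11/4 + Y)*(1/(2*Y)) = (11/4 + Y)/(2*Y))
(1121595 + J(q(-7, -3))) - 3366589 = (1121595 + (11 + 4*(-3*(1 - 7)))/(8*((-3*(1 - 7))))) - 3366589 = (1121595 + (11 + 4*(-3*(-6)))/(8*((-3*(-6))))) - 3366589 = (1121595 + (1/8)*(11 + 4*18)/18) - 3366589 = (1121595 + (1/8)*(1/18)*(11 + 72)) - 3366589 = (1121595 + (1/8)*(1/18)*83) - 3366589 = (1121595 + 83/144) - 3366589 = 161509763/144 - 3366589 = -323279053/144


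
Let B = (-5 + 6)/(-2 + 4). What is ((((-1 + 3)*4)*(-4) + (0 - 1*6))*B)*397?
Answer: -7543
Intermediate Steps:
B = ½ (B = 1/2 = 1*(½) = ½ ≈ 0.50000)
((((-1 + 3)*4)*(-4) + (0 - 1*6))*B)*397 = ((((-1 + 3)*4)*(-4) + (0 - 1*6))*(½))*397 = (((2*4)*(-4) + (0 - 6))*(½))*397 = ((8*(-4) - 6)*(½))*397 = ((-32 - 6)*(½))*397 = -38*½*397 = -19*397 = -7543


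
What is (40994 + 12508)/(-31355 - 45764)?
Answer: -53502/77119 ≈ -0.69376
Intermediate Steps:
(40994 + 12508)/(-31355 - 45764) = 53502/(-77119) = 53502*(-1/77119) = -53502/77119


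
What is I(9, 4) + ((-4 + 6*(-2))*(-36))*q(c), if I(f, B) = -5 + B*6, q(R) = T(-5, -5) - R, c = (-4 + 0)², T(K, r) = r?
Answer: -12077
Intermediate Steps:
c = 16 (c = (-4)² = 16)
q(R) = -5 - R
I(f, B) = -5 + 6*B
I(9, 4) + ((-4 + 6*(-2))*(-36))*q(c) = (-5 + 6*4) + ((-4 + 6*(-2))*(-36))*(-5 - 1*16) = (-5 + 24) + ((-4 - 12)*(-36))*(-5 - 16) = 19 - 16*(-36)*(-21) = 19 + 576*(-21) = 19 - 12096 = -12077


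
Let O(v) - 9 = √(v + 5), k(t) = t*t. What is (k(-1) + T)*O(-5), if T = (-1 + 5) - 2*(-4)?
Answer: 117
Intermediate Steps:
k(t) = t²
T = 12 (T = 4 + 8 = 12)
O(v) = 9 + √(5 + v) (O(v) = 9 + √(v + 5) = 9 + √(5 + v))
(k(-1) + T)*O(-5) = ((-1)² + 12)*(9 + √(5 - 5)) = (1 + 12)*(9 + √0) = 13*(9 + 0) = 13*9 = 117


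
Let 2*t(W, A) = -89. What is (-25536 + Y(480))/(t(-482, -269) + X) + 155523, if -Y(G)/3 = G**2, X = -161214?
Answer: 50160244863/322517 ≈ 1.5553e+5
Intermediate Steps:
t(W, A) = -89/2 (t(W, A) = (1/2)*(-89) = -89/2)
Y(G) = -3*G**2
(-25536 + Y(480))/(t(-482, -269) + X) + 155523 = (-25536 - 3*480**2)/(-89/2 - 161214) + 155523 = (-25536 - 3*230400)/(-322517/2) + 155523 = (-25536 - 691200)*(-2/322517) + 155523 = -716736*(-2/322517) + 155523 = 1433472/322517 + 155523 = 50160244863/322517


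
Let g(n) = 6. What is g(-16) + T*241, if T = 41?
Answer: 9887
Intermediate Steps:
g(-16) + T*241 = 6 + 41*241 = 6 + 9881 = 9887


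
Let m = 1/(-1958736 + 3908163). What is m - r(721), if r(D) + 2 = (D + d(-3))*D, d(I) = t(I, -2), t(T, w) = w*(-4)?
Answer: -1024632477188/1949427 ≈ -5.2561e+5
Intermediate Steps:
t(T, w) = -4*w
m = 1/1949427 ≈ 5.1297e-7
d(I) = 8 (d(I) = -4*(-2) = 8)
r(D) = -2 + D*(8 + D) (r(D) = -2 + (D + 8)*D = -2 + (8 + D)*D = -2 + D*(8 + D))
m - r(721) = 1/1949427 - (-2 + 721² + 8*721) = 1/1949427 - (-2 + 519841 + 5768) = 1/1949427 - 1*525607 = 1/1949427 - 525607 = -1024632477188/1949427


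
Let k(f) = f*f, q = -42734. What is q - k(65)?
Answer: -46959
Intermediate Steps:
k(f) = f²
q - k(65) = -42734 - 1*65² = -42734 - 1*4225 = -42734 - 4225 = -46959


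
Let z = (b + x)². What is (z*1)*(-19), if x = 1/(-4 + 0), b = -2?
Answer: -1539/16 ≈ -96.188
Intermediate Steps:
x = -¼ (x = 1/(-4) = -¼ ≈ -0.25000)
z = 81/16 (z = (-2 - ¼)² = (-9/4)² = 81/16 ≈ 5.0625)
(z*1)*(-19) = ((81/16)*1)*(-19) = (81/16)*(-19) = -1539/16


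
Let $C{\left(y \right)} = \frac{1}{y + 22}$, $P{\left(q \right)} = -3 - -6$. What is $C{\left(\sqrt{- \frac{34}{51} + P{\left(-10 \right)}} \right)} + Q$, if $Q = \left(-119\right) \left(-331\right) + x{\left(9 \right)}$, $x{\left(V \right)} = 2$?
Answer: $\frac{56920061}{1445} - \frac{\sqrt{21}}{1445} \approx 39391.0$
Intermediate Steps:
$P{\left(q \right)} = 3$ ($P{\left(q \right)} = -3 + 6 = 3$)
$C{\left(y \right)} = \frac{1}{22 + y}$
$Q = 39391$ ($Q = \left(-119\right) \left(-331\right) + 2 = 39389 + 2 = 39391$)
$C{\left(\sqrt{- \frac{34}{51} + P{\left(-10 \right)}} \right)} + Q = \frac{1}{22 + \sqrt{- \frac{34}{51} + 3}} + 39391 = \frac{1}{22 + \sqrt{\left(-34\right) \frac{1}{51} + 3}} + 39391 = \frac{1}{22 + \sqrt{- \frac{2}{3} + 3}} + 39391 = \frac{1}{22 + \sqrt{\frac{7}{3}}} + 39391 = \frac{1}{22 + \frac{\sqrt{21}}{3}} + 39391 = 39391 + \frac{1}{22 + \frac{\sqrt{21}}{3}}$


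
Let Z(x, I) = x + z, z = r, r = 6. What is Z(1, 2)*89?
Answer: 623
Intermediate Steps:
z = 6
Z(x, I) = 6 + x (Z(x, I) = x + 6 = 6 + x)
Z(1, 2)*89 = (6 + 1)*89 = 7*89 = 623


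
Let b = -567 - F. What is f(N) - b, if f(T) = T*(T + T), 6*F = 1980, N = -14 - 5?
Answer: 1619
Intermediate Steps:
N = -19
F = 330 (F = (⅙)*1980 = 330)
b = -897 (b = -567 - 1*330 = -567 - 330 = -897)
f(T) = 2*T² (f(T) = T*(2*T) = 2*T²)
f(N) - b = 2*(-19)² - 1*(-897) = 2*361 + 897 = 722 + 897 = 1619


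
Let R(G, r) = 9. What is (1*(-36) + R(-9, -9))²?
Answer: 729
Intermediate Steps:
(1*(-36) + R(-9, -9))² = (1*(-36) + 9)² = (-36 + 9)² = (-27)² = 729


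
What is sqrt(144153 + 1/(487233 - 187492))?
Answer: sqrt(12951378294027134)/299741 ≈ 379.67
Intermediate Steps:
sqrt(144153 + 1/(487233 - 187492)) = sqrt(144153 + 1/299741) = sqrt(43208564374/299741) = sqrt(12951378294027134)/299741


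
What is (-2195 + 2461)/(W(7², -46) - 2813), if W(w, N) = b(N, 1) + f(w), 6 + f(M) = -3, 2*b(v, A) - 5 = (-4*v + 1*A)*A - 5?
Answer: -532/5459 ≈ -0.097454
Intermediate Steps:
b(v, A) = A*(A - 4*v)/2 (b(v, A) = 5/2 + ((-4*v + 1*A)*A - 5)/2 = 5/2 + ((-4*v + A)*A - 5)/2 = 5/2 + ((A - 4*v)*A - 5)/2 = 5/2 + (A*(A - 4*v) - 5)/2 = 5/2 + (-5 + A*(A - 4*v))/2 = 5/2 + (-5/2 + A*(A - 4*v)/2) = A*(A - 4*v)/2)
f(M) = -9 (f(M) = -6 - 3 = -9)
W(w, N) = -17/2 - 2*N (W(w, N) = (½)*1*(1 - 4*N) - 9 = (½ - 2*N) - 9 = -17/2 - 2*N)
(-2195 + 2461)/(W(7², -46) - 2813) = (-2195 + 2461)/((-17/2 - 2*(-46)) - 2813) = 266/((-17/2 + 92) - 2813) = 266/(167/2 - 2813) = 266/(-5459/2) = 266*(-2/5459) = -532/5459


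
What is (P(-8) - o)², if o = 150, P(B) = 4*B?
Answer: 33124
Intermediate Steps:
(P(-8) - o)² = (4*(-8) - 1*150)² = (-32 - 150)² = (-182)² = 33124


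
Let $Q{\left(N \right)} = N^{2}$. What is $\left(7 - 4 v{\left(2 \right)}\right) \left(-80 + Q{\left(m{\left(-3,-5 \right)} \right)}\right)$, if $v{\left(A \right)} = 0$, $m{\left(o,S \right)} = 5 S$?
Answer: $3815$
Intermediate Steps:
$\left(7 - 4 v{\left(2 \right)}\right) \left(-80 + Q{\left(m{\left(-3,-5 \right)} \right)}\right) = \left(7 - 0\right) \left(-80 + \left(5 \left(-5\right)\right)^{2}\right) = \left(7 + 0\right) \left(-80 + \left(-25\right)^{2}\right) = 7 \left(-80 + 625\right) = 7 \cdot 545 = 3815$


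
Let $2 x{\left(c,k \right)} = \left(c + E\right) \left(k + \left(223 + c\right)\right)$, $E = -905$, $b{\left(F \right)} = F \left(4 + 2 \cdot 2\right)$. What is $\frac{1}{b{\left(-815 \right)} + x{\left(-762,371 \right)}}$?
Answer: $\frac{1}{133508} \approx 7.4902 \cdot 10^{-6}$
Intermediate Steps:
$b{\left(F \right)} = 8 F$ ($b{\left(F \right)} = F \left(4 + 4\right) = F 8 = 8 F$)
$x{\left(c,k \right)} = \frac{\left(-905 + c\right) \left(223 + c + k\right)}{2}$ ($x{\left(c,k \right)} = \frac{\left(c - 905\right) \left(k + \left(223 + c\right)\right)}{2} = \frac{\left(-905 + c\right) \left(223 + c + k\right)}{2}$)
$\frac{1}{b{\left(-815 \right)} + x{\left(-762,371 \right)}} = \frac{1}{8 \left(-815\right) - \left(8943 - 290322 + 141351\right)} = \frac{1}{-6520 - -140028} = \frac{1}{-6520 + 140028} = \frac{1}{133508}$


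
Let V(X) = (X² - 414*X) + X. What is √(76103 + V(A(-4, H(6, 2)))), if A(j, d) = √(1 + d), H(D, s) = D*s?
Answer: √(76116 - 413*√13) ≈ 273.18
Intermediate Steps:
V(X) = X² - 413*X
√(76103 + V(A(-4, H(6, 2)))) = √(76103 + √(1 + 6*2)*(-413 + √(1 + 6*2))) = √(76103 + √(1 + 12)*(-413 + √(1 + 12))) = √(76103 + √13*(-413 + √13))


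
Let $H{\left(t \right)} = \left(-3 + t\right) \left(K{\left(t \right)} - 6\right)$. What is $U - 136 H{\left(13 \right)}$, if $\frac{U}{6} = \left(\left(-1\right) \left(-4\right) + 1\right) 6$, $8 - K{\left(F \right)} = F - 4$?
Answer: $9700$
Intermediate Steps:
$K{\left(F \right)} = 12 - F$ ($K{\left(F \right)} = 8 - \left(F - 4\right) = 8 - \left(-4 + F\right) = 12 - F$)
$H{\left(t \right)} = \left(-3 + t\right) \left(6 - t\right)$ ($H{\left(t \right)} = \left(-3 + t\right) \left(\left(12 - t\right) - 6\right) = \left(-3 + t\right) \left(6 - t\right)$)
$U = 180$ ($U = 6 \left(\left(-1\right) \left(-4\right) + 1\right) 6 = 6 \left(4 + 1\right) 6 = 6 \cdot 5 \cdot 6 = 6 \cdot 30 = 180$)
$U - 136 H{\left(13 \right)} = 180 - 136 \left(-18 - 13^{2} + 9 \cdot 13\right) = 180 - 136 \left(-18 - 169 + 117\right) = 180 - -9520 = 180 + 9520 = 9700$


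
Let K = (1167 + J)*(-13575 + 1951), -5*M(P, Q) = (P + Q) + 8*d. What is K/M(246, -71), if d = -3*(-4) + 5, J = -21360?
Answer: -1173617160/311 ≈ -3.7737e+6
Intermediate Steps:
d = 17 (d = 12 + 5 = 17)
M(P, Q) = -136/5 - P/5 - Q/5 (M(P, Q) = -((P + Q) + 8*17)/5 = -((P + Q) + 136)/5 = -(136 + P + Q)/5 = -136/5 - P/5 - Q/5)
K = 234723432 (K = (1167 - 21360)*(-13575 + 1951) = -20193*(-11624) = 234723432)
K/M(246, -71) = 234723432/(-136/5 - ⅕*246 - ⅕*(-71)) = 234723432/(-136/5 - 246/5 + 71/5) = 234723432/(-311/5) = 234723432*(-5/311) = -1173617160/311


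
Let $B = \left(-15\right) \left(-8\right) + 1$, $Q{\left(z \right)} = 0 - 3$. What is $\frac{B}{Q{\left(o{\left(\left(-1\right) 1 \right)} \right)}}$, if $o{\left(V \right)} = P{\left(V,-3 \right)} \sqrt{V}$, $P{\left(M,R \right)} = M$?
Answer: $- \frac{121}{3} \approx -40.333$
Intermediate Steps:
$o{\left(V \right)} = V^{\frac{3}{2}}$ ($o{\left(V \right)} = V \sqrt{V} = V^{\frac{3}{2}}$)
$Q{\left(z \right)} = -3$ ($Q{\left(z \right)} = 0 - 3 = -3$)
$B = 121$ ($B = 120 + 1 = 121$)
$\frac{B}{Q{\left(o{\left(\left(-1\right) 1 \right)} \right)}} = \frac{121}{-3} = 121 \left(- \frac{1}{3}\right) = - \frac{121}{3}$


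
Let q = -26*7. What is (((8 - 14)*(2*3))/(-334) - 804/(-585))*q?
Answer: -675724/2505 ≈ -269.75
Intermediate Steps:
q = -182
(((8 - 14)*(2*3))/(-334) - 804/(-585))*q = (((8 - 14)*(2*3))/(-334) - 804/(-585))*(-182) = (-6*6*(-1/334) - 804*(-1/585))*(-182) = (-36*(-1/334) + 268/195)*(-182) = (18/167 + 268/195)*(-182) = (48266/32565)*(-182) = -675724/2505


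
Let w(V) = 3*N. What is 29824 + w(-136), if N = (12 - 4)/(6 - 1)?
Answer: 149144/5 ≈ 29829.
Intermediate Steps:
N = 8/5 ≈ 1.6000
w(V) = 24/5 (w(V) = 3*(8/5) = 24/5)
29824 + w(-136) = 29824 + 24/5 = 149144/5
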